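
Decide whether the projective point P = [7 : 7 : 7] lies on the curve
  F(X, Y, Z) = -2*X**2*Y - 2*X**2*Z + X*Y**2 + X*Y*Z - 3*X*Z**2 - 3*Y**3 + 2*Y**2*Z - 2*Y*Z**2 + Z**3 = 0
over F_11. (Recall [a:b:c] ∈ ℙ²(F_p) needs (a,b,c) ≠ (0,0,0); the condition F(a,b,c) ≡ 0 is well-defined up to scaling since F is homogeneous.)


F(7,7,7) ≡ 8 (mod 11); P is NOT on the curve.

Evaluate F(7, 7, 7) term-by-term (mod 11).
  -2*X**2*Y ↦ -2·49·7·1 = -686
  -2*X**2*Z ↦ -2·49·1·7 = -686
  X*Y**2 ↦ 1·7·49·1 = 343
  X*Y*Z ↦ 1·7·7·7 = 343
  -3*X*Z**2 ↦ -3·7·1·49 = -1029
  -3*Y**3 ↦ -3·1·343·1 = -1029
  2*Y**2*Z ↦ 2·1·49·7 = 686
  -2*Y*Z**2 ↦ -2·1·7·49 = -686
  Z**3 ↦ 1·1·1·343 = 343
Sum: F(7, 7, 7) = (-686) + (-686) + (343) + (343) + (-1029) + (-1029) + (686) + (-686) + (343) = -2401.
Reducing mod 11: -2401 ≡ 8 (mod 11).
Since F(a, b, c) ≡ 8 ≠ 0 (mod 11), P does NOT lie on the curve.


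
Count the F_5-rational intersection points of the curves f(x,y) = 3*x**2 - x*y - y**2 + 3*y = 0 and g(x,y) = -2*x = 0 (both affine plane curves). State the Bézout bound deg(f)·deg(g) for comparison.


Common zeros: {(0, 0), (0, 3)}; count = 2; Bézout bound = 2.

deg(f) = 2, deg(g) = 1, so Bézout bound = 2.
Scan x ∈ F_5. For each x, list the y ∈ F_5 with f(x, y) ≡ 0 and those with g(x, y) ≡ 0 (mod 5); the common zeros in that column are the intersection.
  x = 0: f ≡ 0 at y ∈ {0, 3}; g ≡ 0 at y ∈ {0, 1, 2, 3, 4}; common: {0, 3}.
  x = 1: f ≡ 0 at y ∈ {3, 4}; g ≡ 0 at y ∈ ∅; common: ∅.
  x = 2: f ≡ 0 at y ∈ {2, 4}; g ≡ 0 at y ∈ ∅; common: ∅.
  x = 3: f ≡ 0 at y ∈ ∅; g ≡ 0 at y ∈ ∅; common: ∅.
  x = 4: f ≡ 0 at y ∈ ∅; g ≡ 0 at y ∈ ∅; common: ∅.
Collecting: common zeros = {(0, 0), (0, 3)}, so the count is 2.
Comparison with the Bézout bound: 2 ≤ 2 = deg(f)·deg(g), as expected for curves with no common component (the bound is attained).


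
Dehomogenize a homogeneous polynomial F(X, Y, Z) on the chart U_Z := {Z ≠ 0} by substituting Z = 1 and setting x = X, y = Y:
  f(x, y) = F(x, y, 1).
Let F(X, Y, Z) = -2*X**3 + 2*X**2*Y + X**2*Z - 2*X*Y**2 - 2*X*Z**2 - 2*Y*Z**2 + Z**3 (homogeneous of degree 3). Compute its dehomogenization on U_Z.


f(x, y) = -2*x**3 + 2*x**2*y + x**2 - 2*x*y**2 - 2*x - 2*y + 1

On U_Z we set Z = 1. Each monomial c·X^i·Y^j·Z^k in F becomes c·x^i·y^j·1^k = c·x^i·y^j.
Substituting Z = 1: F(X, Y, 1) = -2*x**3 + 2*x**2*y + x**2 - 2*x*y**2 - 2*x - 2*y + 1.
Note: deg(f) ≤ deg(F) = 3; strict inequality happens when F is divisible by Z (lost terms).


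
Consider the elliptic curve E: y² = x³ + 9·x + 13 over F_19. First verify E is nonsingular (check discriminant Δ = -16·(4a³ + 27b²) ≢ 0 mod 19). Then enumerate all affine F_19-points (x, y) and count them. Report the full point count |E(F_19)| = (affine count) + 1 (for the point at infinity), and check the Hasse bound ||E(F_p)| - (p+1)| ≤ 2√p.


Affine points = {(1, 2), (1, 17), (2, 1), (2, 18), (6, 6), (6, 13), (7, 1), (7, 18), (9, 5), (9, 14), (10, 1), (10, 18), (12, 5), (12, 14), (13, 3), (13, 16), (16, 4), (16, 15), (17, 5), (17, 14)}; affine count = 20; |E(F_19)| = 21.

Discriminant check: Δ ∝ 4a³ + 27b² = 4·9³ + 27·13² = 4·729 + 27·169 ≡ 12 (mod 19). Nonzero ⇒ E is nonsingular.
For each x ∈ F_19, compute rhs = x³ + 9·x + 13 mod 19, then count y ∈ F_19 with y² ≡ rhs.
  x = 0: rhs = 13, matching y values: none (0 points).
  x = 1: rhs = 4, matching y values: 2, 17 (2 points).
  x = 2: rhs = 1, matching y values: 1, 18 (2 points).
  x = 3: rhs = 10, matching y values: none (0 points).
  x = 4: rhs = 18, matching y values: none (0 points).
  x = 5: rhs = 12, matching y values: none (0 points).
  x = 6: rhs = 17, matching y values: 6, 13 (2 points).
  x = 7: rhs = 1, matching y values: 1, 18 (2 points).
  x = 8: rhs = 8, matching y values: none (0 points).
  x = 9: rhs = 6, matching y values: 5, 14 (2 points).
  x = 10: rhs = 1, matching y values: 1, 18 (2 points).
  x = 11: rhs = 18, matching y values: none (0 points).
  x = 12: rhs = 6, matching y values: 5, 14 (2 points).
  x = 13: rhs = 9, matching y values: 3, 16 (2 points).
  x = 14: rhs = 14, matching y values: none (0 points).
  x = 15: rhs = 8, matching y values: none (0 points).
  x = 16: rhs = 16, matching y values: 4, 15 (2 points).
  x = 17: rhs = 6, matching y values: 5, 14 (2 points).
  x = 18: rhs = 3, matching y values: none (0 points).
Total affine count: 20.
Full point count |E(F_19)| = 20 + 1 = 21.
Hasse bound: |21 − (19+1)| = |1| = 1 ≤ 2√19 ≈ 8.7178 ✓.


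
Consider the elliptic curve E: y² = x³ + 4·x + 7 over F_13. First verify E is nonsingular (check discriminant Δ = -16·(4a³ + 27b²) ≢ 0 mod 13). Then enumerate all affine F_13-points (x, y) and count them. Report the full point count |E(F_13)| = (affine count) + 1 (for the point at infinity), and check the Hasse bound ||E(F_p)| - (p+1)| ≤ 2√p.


Affine points = {(1, 5), (1, 8), (2, 6), (2, 7), (4, 3), (4, 10), (5, 3), (5, 10), (6, 0), (7, 1), (7, 12), (11, 2), (11, 11)}; affine count = 13; |E(F_13)| = 14.

Discriminant check: Δ ∝ 4a³ + 27b² = 4·4³ + 27·7² = 4·64 + 27·49 ≡ 6 (mod 13). Nonzero ⇒ E is nonsingular.
For each x ∈ F_13, compute rhs = x³ + 4·x + 7 mod 13, then count y ∈ F_13 with y² ≡ rhs.
  x = 0: rhs = 7, matching y values: none (0 points).
  x = 1: rhs = 12, matching y values: 5, 8 (2 points).
  x = 2: rhs = 10, matching y values: 6, 7 (2 points).
  x = 3: rhs = 7, matching y values: none (0 points).
  x = 4: rhs = 9, matching y values: 3, 10 (2 points).
  x = 5: rhs = 9, matching y values: 3, 10 (2 points).
  x = 6: rhs = 0, matching y values: 0 (1 points).
  x = 7: rhs = 1, matching y values: 1, 12 (2 points).
  x = 8: rhs = 5, matching y values: none (0 points).
  x = 9: rhs = 5, matching y values: none (0 points).
  x = 10: rhs = 7, matching y values: none (0 points).
  x = 11: rhs = 4, matching y values: 2, 11 (2 points).
  x = 12: rhs = 2, matching y values: none (0 points).
Total affine count: 13.
Full point count |E(F_13)| = 13 + 1 = 14.
Hasse bound: |14 − (13+1)| = |0| = 0 ≤ 2√13 ≈ 7.2111 ✓.


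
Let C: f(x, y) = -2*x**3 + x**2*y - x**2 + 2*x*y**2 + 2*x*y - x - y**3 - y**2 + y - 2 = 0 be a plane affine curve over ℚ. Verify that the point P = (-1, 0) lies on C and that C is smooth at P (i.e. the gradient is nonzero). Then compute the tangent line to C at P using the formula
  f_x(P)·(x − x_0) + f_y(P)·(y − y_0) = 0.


Tangent line at P: -5*x - 5 = 0.

Step 1: f(-1, 0) = 0, so P lies on C.
Step 2: partial derivatives
  f_x(x, y) = -6*x**2 + 2*x*y - 2*x + 2*y**2 + 2*y - 1, f_y(x, y) = x**2 + 4*x*y + 2*x - 3*y**2 - 2*y + 1.
  f_x(P) = -5, f_y(P) = 0 (gradient nonzero, so P is smooth).
Step 3: tangent line at P: -5·(x − -1) + 0·(y − 0) = 0.
Expanding: -5*x - 5 = 0.


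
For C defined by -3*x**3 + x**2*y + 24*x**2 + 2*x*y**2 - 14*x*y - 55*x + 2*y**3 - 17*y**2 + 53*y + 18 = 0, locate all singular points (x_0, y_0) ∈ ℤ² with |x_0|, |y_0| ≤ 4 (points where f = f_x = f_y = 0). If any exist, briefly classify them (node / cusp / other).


Singular points: {(3, 2)}; classification: node.

Compute partial derivatives:
  f_x = -9*x**2 + 2*x*y + 48*x + 2*y**2 - 14*y - 55.
  f_y = x**2 + 4*x*y - 14*x + 6*y**2 - 34*y + 53.
Scan x_0 ∈ {−4, ..., 4}. For each x_0, f_y(x_0, y) is a polynomial in y; find its integer roots y ∈ {−4, ..., 4}, then test f_x and f at those candidates.
  x = -4: f_y(-4, y) = 6*y**2 - 50*y + 125; no integer root y with |y| ≤ 4.
  x = -3: f_y(-3, y) = 6*y**2 - 46*y + 104; no integer root y with |y| ≤ 4.
  x = -2: f_y(-2, y) = 6*y**2 - 42*y + 85; no integer root y with |y| ≤ 4.
  x = -1: f_y(-1, y) = 6*y**2 - 38*y + 68; no integer root y with |y| ≤ 4.
  x = 0: f_y(0, y) = 6*y**2 - 34*y + 53; no integer root y with |y| ≤ 4.
  x = 1: f_y(1, y) = 6*y**2 - 30*y + 40; no integer root y with |y| ≤ 4.
  x = 2: f_y(2, y) = 6*y**2 - 26*y + 29; no integer root y with |y| ≤ 4.
  x = 3: f_y(3, y) = 6*y**2 - 22*y + 20; vanishes at y ∈ {2}. (3, 2): f_x = 0, f = 0 — SINGULAR.
  x = 4: f_y(4, y) = 6*y**2 - 18*y + 13; no integer root y with |y| ≤ 4.
Only singular point on the grid: (3, 2).
Classify: substitute x = 3 + u, y = 2 + v and expand: f = -3*u**3 + u**2*v - u**2 + 2*u*v**2 + 2*v**3 + v**2.
No constant or linear terms (consistent with a singular point). Quadratic part: -u**2 + v**2. Cubic part: -3*u**3 + u**2*v + 2*u*v**2 + 2*v**3.
The quadratic part v**2 - u**2 = (v − u)(v + u) splits into two distinct linear factors, so there are two distinct tangent lines y − 2 = ±(x − 3) — this is a node (ordinary double point).
Classification: node.


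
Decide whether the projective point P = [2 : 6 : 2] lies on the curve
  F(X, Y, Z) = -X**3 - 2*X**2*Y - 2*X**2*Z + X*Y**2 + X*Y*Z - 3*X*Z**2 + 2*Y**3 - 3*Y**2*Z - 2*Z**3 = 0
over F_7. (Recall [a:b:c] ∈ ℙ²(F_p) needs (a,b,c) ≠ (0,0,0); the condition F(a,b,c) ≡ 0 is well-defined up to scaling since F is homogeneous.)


F(2,6,2) ≡ 4 (mod 7); P is NOT on the curve.

Evaluate F(2, 6, 2) term-by-term (mod 7).
  -X**3 ↦ -1·8·1·1 = -8
  -2*X**2*Y ↦ -2·4·6·1 = -48
  -2*X**2*Z ↦ -2·4·1·2 = -16
  X*Y**2 ↦ 1·2·36·1 = 72
  X*Y*Z ↦ 1·2·6·2 = 24
  -3*X*Z**2 ↦ -3·2·1·4 = -24
  2*Y**3 ↦ 2·1·216·1 = 432
  -3*Y**2*Z ↦ -3·1·36·2 = -216
  -2*Z**3 ↦ -2·1·1·8 = -16
Sum: F(2, 6, 2) = (-8) + (-48) + (-16) + (72) + (24) + (-24) + (432) + (-216) + (-16) = 200.
Reducing mod 7: 200 ≡ 4 (mod 7).
Since F(a, b, c) ≡ 4 ≠ 0 (mod 7), P does NOT lie on the curve.


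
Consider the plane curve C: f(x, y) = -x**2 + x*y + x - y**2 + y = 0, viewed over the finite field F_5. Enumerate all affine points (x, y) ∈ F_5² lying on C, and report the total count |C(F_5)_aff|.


Affine F_5-points: {(0, 0), (0, 1), (1, 0), (1, 2), (2, 1), (2, 2)}; count = 6.

For each of the 25 pairs (x, y) ∈ F_5², evaluate f(x, y) mod 5. Record the zeros.
  x = 0: [0↦0, 1↦0, 2↦3, 3↦4, 4↦3]  zeros at y ∈ {0, 1}
  x = 1: [0↦0, 1↦1, 2↦0, 3↦2, 4↦2]  zeros at y ∈ {0, 2}
  x = 2: [0↦3, 1↦0, 2↦0, 3↦3, 4↦4]  zeros at y ∈ {1, 2}
  x = 3: [0↦4, 1↦2, 2↦3, 3↦2, 4↦4]  zeros at y ∈ ∅
  x = 4: [0↦3, 1↦2, 2↦4, 3↦4, 4↦2]  zeros at y ∈ ∅
Collecting zeros: affine points = {(0, 0), (0, 1), (1, 0), (1, 2), (2, 1), (2, 2)}.
Total count |C(F_5)_aff| = 6.


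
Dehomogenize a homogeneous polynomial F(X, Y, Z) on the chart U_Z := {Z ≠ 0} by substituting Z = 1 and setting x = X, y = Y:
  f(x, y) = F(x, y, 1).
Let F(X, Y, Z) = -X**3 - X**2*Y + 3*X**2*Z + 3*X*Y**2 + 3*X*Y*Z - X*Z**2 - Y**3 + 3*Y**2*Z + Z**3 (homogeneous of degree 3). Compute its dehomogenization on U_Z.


f(x, y) = -x**3 - x**2*y + 3*x**2 + 3*x*y**2 + 3*x*y - x - y**3 + 3*y**2 + 1

On U_Z we set Z = 1. Each monomial c·X^i·Y^j·Z^k in F becomes c·x^i·y^j·1^k = c·x^i·y^j.
Substituting Z = 1: F(X, Y, 1) = -x**3 - x**2*y + 3*x**2 + 3*x*y**2 + 3*x*y - x - y**3 + 3*y**2 + 1.
Note: deg(f) ≤ deg(F) = 3; strict inequality happens when F is divisible by Z (lost terms).


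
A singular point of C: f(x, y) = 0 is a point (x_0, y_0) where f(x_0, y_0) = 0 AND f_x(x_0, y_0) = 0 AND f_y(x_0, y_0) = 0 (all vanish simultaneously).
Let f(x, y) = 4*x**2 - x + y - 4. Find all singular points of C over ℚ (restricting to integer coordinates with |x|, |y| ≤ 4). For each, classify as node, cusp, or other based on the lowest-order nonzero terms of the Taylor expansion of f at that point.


No singular points in the scanned grid; C is smooth there.

Compute partial derivatives:
  f_x = 8*x - 1.
  f_y = 1.
f_y = 1 is a nonzero constant, so f_y never vanishes: no point (x, y) can satisfy f = f_x = f_y = 0. In particular no (x, y) ∈ {−4, ..., 4}² is singular; the curve is smooth.


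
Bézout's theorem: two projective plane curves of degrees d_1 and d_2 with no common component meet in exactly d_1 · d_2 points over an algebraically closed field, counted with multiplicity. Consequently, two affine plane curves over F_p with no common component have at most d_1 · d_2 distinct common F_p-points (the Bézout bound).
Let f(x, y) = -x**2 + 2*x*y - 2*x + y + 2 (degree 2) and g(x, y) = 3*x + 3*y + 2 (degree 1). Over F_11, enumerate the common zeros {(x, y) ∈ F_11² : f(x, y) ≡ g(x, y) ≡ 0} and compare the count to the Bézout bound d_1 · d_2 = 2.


Common zeros: {(5, 9), (7, 7)}; count = 2; Bézout bound = 2.

deg(f) = 2, deg(g) = 1, so Bézout bound = 2.
Scan x ∈ F_11. For each x, list the y ∈ F_11 with f(x, y) ≡ 0 and those with g(x, y) ≡ 0 (mod 11); the common zeros in that column are the intersection.
  x = 0: f ≡ 0 at y ∈ {9}; g ≡ 0 at y ∈ {3}; common: ∅.
  x = 1: f ≡ 0 at y ∈ {4}; g ≡ 0 at y ∈ {2}; common: ∅.
  x = 2: f ≡ 0 at y ∈ {10}; g ≡ 0 at y ∈ {1}; common: ∅.
  x = 3: f ≡ 0 at y ∈ {5}; g ≡ 0 at y ∈ {0}; common: ∅.
  x = 4: f ≡ 0 at y ∈ {0}; g ≡ 0 at y ∈ {10}; common: ∅.
  x = 5: f ≡ 0 at y ∈ {0, 1, 2, 3, 4, 5, 6, 7, 8, 9, 10}; g ≡ 0 at y ∈ {9}; common: {9}.
  x = 6: f ≡ 0 at y ∈ {1}; g ≡ 0 at y ∈ {8}; common: ∅.
  x = 7: f ≡ 0 at y ∈ {7}; g ≡ 0 at y ∈ {7}; common: {7}.
  x = 8: f ≡ 0 at y ∈ {2}; g ≡ 0 at y ∈ {6}; common: ∅.
  x = 9: f ≡ 0 at y ∈ {8}; g ≡ 0 at y ∈ {5}; common: ∅.
  x = 10: f ≡ 0 at y ∈ {3}; g ≡ 0 at y ∈ {4}; common: ∅.
Collecting: common zeros = {(5, 9), (7, 7)}, so the count is 2.
Comparison with the Bézout bound: 2 ≤ 2 = deg(f)·deg(g), as expected for curves with no common component (the bound is attained).


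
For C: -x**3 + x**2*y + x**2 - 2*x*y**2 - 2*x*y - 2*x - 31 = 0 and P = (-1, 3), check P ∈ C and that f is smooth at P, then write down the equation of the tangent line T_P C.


Tangent line at P: -37*x + 15*y - 82 = 0.

Step 1: f(-1, 3) = 0, so P lies on C.
Step 2: partial derivatives
  f_x(x, y) = -3*x**2 + 2*x*y + 2*x - 2*y**2 - 2*y - 2, f_y(x, y) = x**2 - 4*x*y - 2*x.
  f_x(P) = -37, f_y(P) = 15 (gradient nonzero, so P is smooth).
Step 3: tangent line at P: -37·(x − -1) + 15·(y − 3) = 0.
Expanding: -37*x + 15*y - 82 = 0.


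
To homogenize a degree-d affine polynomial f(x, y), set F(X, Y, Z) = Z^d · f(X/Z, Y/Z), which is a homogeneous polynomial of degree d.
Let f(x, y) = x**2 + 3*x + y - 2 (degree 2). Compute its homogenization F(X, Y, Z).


F(X, Y, Z) = X**2 + 3*X*Z + Y*Z - 2*Z**2

deg(f) = 2.
Substitute x = X/Z, y = Y/Z into f, then multiply by Z^2.
  monomial 1·x^2·y^0 ↦ 1·X^2·Y^0·Z^0.
  monomial 3·x^1·y^0 ↦ 3·X^1·Y^0·Z^1.
  monomial 1·x^0·y^1 ↦ 1·X^0·Y^1·Z^1.
  monomial -2·x^0·y^0 ↦ -2·X^0·Y^0·Z^2.
Collecting: F(X, Y, Z) = X**2 + 3*X*Z + Y*Z - 2*Z**2.


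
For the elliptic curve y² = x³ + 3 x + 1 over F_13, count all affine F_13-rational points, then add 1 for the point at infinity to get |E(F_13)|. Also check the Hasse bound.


Affine points = {(0, 1), (0, 12), (4, 5), (4, 8), (6, 1), (6, 12), (7, 1), (7, 12), (8, 2), (8, 11), (9, 4), (9, 9), (10, 2), (10, 11), (11, 0), (12, 6), (12, 7)}; affine count = 17; |E(F_13)| = 18.

Discriminant check: Δ ∝ 4a³ + 27b² = 4·3³ + 27·1² = 4·27 + 27·1 ≡ 5 (mod 13). Nonzero ⇒ E is nonsingular.
For each x ∈ F_13, compute rhs = x³ + 3·x + 1 mod 13, then count y ∈ F_13 with y² ≡ rhs.
  x = 0: rhs = 1, matching y values: 1, 12 (2 points).
  x = 1: rhs = 5, matching y values: none (0 points).
  x = 2: rhs = 2, matching y values: none (0 points).
  x = 3: rhs = 11, matching y values: none (0 points).
  x = 4: rhs = 12, matching y values: 5, 8 (2 points).
  x = 5: rhs = 11, matching y values: none (0 points).
  x = 6: rhs = 1, matching y values: 1, 12 (2 points).
  x = 7: rhs = 1, matching y values: 1, 12 (2 points).
  x = 8: rhs = 4, matching y values: 2, 11 (2 points).
  x = 9: rhs = 3, matching y values: 4, 9 (2 points).
  x = 10: rhs = 4, matching y values: 2, 11 (2 points).
  x = 11: rhs = 0, matching y values: 0 (1 points).
  x = 12: rhs = 10, matching y values: 6, 7 (2 points).
Total affine count: 17.
Full point count |E(F_13)| = 17 + 1 = 18.
Hasse bound: |18 − (13+1)| = |4| = 4 ≤ 2√13 ≈ 7.2111 ✓.


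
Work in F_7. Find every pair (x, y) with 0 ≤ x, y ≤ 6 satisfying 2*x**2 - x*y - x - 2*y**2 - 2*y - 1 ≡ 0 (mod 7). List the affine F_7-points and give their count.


Affine F_7-points: {(1, 0), (1, 2), (2, 6), (3, 0), (3, 1), (4, 2), (5, 1), (5, 6)}; count = 8.

For each of the 49 pairs (x, y) ∈ F_7², evaluate f(x, y) mod 7. Record the zeros.
  x = 0: [0↦6, 1↦2, 2↦1, 3↦3, 4↦1, 5↦2, 6↦6]  zeros at y ∈ ∅
  x = 1: [0↦0, 1↦2, 2↦0, 3↦1, 4↦5, 5↦5, 6↦1]  zeros at y ∈ {0, 2}
  x = 2: [0↦5, 1↦6, 2↦3, 3↦3, 4↦6, 5↦5, 6↦0]  zeros at y ∈ {6}
  x = 3: [0↦0, 1↦0, 2↦3, 3↦2, 4↦4, 5↦2, 6↦3]  zeros at y ∈ {0, 1}
  x = 4: [0↦6, 1↦5, 2↦0, 3↦5, 4↦6, 5↦3, 6↦3]  zeros at y ∈ {2}
  x = 5: [0↦2, 1↦0, 2↦1, 3↦5, 4↦5, 5↦1, 6↦0]  zeros at y ∈ {1, 6}
  x = 6: [0↦2, 1↦6, 2↦6, 3↦2, 4↦1, 5↦3, 6↦1]  zeros at y ∈ ∅
Collecting zeros: affine points = {(1, 0), (1, 2), (2, 6), (3, 0), (3, 1), (4, 2), (5, 1), (5, 6)}.
Total count |C(F_7)_aff| = 8.


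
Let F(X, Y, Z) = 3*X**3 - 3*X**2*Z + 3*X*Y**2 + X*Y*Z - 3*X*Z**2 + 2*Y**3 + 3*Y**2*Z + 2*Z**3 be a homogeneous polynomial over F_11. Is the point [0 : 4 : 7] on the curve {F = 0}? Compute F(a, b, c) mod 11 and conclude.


F(0,4,7) ≡ 6 (mod 11); P is NOT on the curve.

Evaluate F(0, 4, 7) term-by-term (mod 11).
  3*X**3 ↦ 3·0·1·1 = 0
  -3*X**2*Z ↦ -3·0·1·7 = 0
  3*X*Y**2 ↦ 3·0·16·1 = 0
  X*Y*Z ↦ 1·0·4·7 = 0
  -3*X*Z**2 ↦ -3·0·1·49 = 0
  2*Y**3 ↦ 2·1·64·1 = 128
  3*Y**2*Z ↦ 3·1·16·7 = 336
  2*Z**3 ↦ 2·1·1·343 = 686
Sum: F(0, 4, 7) = (0) + (0) + (0) + (0) + (0) + (128) + (336) + (686) = 1150.
Reducing mod 11: 1150 ≡ 6 (mod 11).
Since F(a, b, c) ≡ 6 ≠ 0 (mod 11), P does NOT lie on the curve.


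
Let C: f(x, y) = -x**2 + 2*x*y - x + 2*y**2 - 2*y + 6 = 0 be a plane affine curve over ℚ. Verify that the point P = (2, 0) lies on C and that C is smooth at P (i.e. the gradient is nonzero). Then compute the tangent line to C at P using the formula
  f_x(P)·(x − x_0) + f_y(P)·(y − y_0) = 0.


Tangent line at P: -5*x + 2*y + 10 = 0.

Step 1: f(2, 0) = 0, so P lies on C.
Step 2: partial derivatives
  f_x(x, y) = -2*x + 2*y - 1, f_y(x, y) = 2*x + 4*y - 2.
  f_x(P) = -5, f_y(P) = 2 (gradient nonzero, so P is smooth).
Step 3: tangent line at P: -5·(x − 2) + 2·(y − 0) = 0.
Expanding: -5*x + 2*y + 10 = 0.


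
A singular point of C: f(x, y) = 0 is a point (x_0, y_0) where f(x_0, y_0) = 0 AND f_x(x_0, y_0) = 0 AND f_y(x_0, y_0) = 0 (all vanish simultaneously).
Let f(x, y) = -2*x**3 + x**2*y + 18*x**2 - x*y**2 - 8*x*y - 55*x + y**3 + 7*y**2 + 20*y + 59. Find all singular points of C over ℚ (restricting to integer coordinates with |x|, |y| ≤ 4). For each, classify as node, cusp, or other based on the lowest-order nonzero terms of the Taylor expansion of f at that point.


Singular points: {(3, -1)}; classification: node.

Compute partial derivatives:
  f_x = -6*x**2 + 2*x*y + 36*x - y**2 - 8*y - 55.
  f_y = x**2 - 2*x*y - 8*x + 3*y**2 + 14*y + 20.
Scan x_0 ∈ {−4, ..., 4}. For each x_0, f_y(x_0, y) is a polynomial in y; find its integer roots y ∈ {−4, ..., 4}, then test f_x and f at those candidates.
  x = -4: f_y(-4, y) = 3*y**2 + 22*y + 68; no integer root y with |y| ≤ 4.
  x = -3: f_y(-3, y) = 3*y**2 + 20*y + 53; no integer root y with |y| ≤ 4.
  x = -2: f_y(-2, y) = 3*y**2 + 18*y + 40; no integer root y with |y| ≤ 4.
  x = -1: f_y(-1, y) = 3*y**2 + 16*y + 29; no integer root y with |y| ≤ 4.
  x = 0: f_y(0, y) = 3*y**2 + 14*y + 20; no integer root y with |y| ≤ 4.
  x = 1: f_y(1, y) = 3*y**2 + 12*y + 13; no integer root y with |y| ≤ 4.
  x = 2: f_y(2, y) = 3*y**2 + 10*y + 8; vanishes at y ∈ {-2}. (2, -2): f_x = -3 ≠ 0.
  x = 3: f_y(3, y) = 3*y**2 + 8*y + 5; vanishes at y ∈ {-1}. (3, -1): f_x = 0, f = 0 — SINGULAR.
  x = 4: f_y(4, y) = 3*y**2 + 6*y + 4; no integer root y with |y| ≤ 4.
Only singular point on the grid: (3, -1).
Classify: substitute x = 3 + u, y = -1 + v and expand: f = -2*u**3 + u**2*v - u**2 - u*v**2 + v**3 + v**2.
No constant or linear terms (consistent with a singular point). Quadratic part: -u**2 + v**2. Cubic part: -2*u**3 + u**2*v - u*v**2 + v**3.
The quadratic part v**2 - u**2 = (v − u)(v + u) splits into two distinct linear factors, so there are two distinct tangent lines y − -1 = ±(x − 3) — this is a node (ordinary double point).
Classification: node.


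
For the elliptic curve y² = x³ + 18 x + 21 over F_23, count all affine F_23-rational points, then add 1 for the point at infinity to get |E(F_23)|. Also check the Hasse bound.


Affine points = {(5, 11), (5, 12), (6, 0), (11, 3), (11, 20), (14, 2), (14, 21), (15, 3), (15, 20), (16, 9), (16, 14), (18, 6), (18, 17), (19, 0), (20, 3), (20, 20), (21, 0), (22, 5), (22, 18)}; affine count = 19; |E(F_23)| = 20.

Discriminant check: Δ ∝ 4a³ + 27b² = 4·18³ + 27·21² = 4·5832 + 27·441 ≡ 22 (mod 23). Nonzero ⇒ E is nonsingular.
For each x ∈ F_23, compute rhs = x³ + 18·x + 21 mod 23, then count y ∈ F_23 with y² ≡ rhs.
  x = 0: rhs = 21, matching y values: none (0 points).
  x = 1: rhs = 17, matching y values: none (0 points).
  x = 2: rhs = 19, matching y values: none (0 points).
  x = 3: rhs = 10, matching y values: none (0 points).
  x = 4: rhs = 19, matching y values: none (0 points).
  x = 5: rhs = 6, matching y values: 11, 12 (2 points).
  x = 6: rhs = 0, matching y values: 0 (1 points).
  x = 7: rhs = 7, matching y values: none (0 points).
  x = 8: rhs = 10, matching y values: none (0 points).
  x = 9: rhs = 15, matching y values: none (0 points).
  x = 10: rhs = 5, matching y values: none (0 points).
  x = 11: rhs = 9, matching y values: 3, 20 (2 points).
  x = 12: rhs = 10, matching y values: none (0 points).
  x = 13: rhs = 14, matching y values: none (0 points).
  x = 14: rhs = 4, matching y values: 2, 21 (2 points).
  x = 15: rhs = 9, matching y values: 3, 20 (2 points).
  x = 16: rhs = 12, matching y values: 9, 14 (2 points).
  x = 17: rhs = 19, matching y values: none (0 points).
  x = 18: rhs = 13, matching y values: 6, 17 (2 points).
  x = 19: rhs = 0, matching y values: 0 (1 points).
  x = 20: rhs = 9, matching y values: 3, 20 (2 points).
  x = 21: rhs = 0, matching y values: 0 (1 points).
  x = 22: rhs = 2, matching y values: 5, 18 (2 points).
Total affine count: 19.
Full point count |E(F_23)| = 19 + 1 = 20.
Hasse bound: |20 − (23+1)| = |-4| = 4 ≤ 2√23 ≈ 9.5917 ✓.


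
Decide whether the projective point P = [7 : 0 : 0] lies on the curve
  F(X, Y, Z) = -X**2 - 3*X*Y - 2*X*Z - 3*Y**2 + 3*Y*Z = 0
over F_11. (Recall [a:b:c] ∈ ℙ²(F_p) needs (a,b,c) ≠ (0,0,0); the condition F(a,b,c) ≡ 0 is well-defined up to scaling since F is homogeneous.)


F(7,0,0) ≡ 6 (mod 11); P is NOT on the curve.

Evaluate F(7, 0, 0) term-by-term (mod 11).
  -X**2 ↦ -1·49·1·1 = -49
  -3*X*Y ↦ -3·7·0·1 = 0
  -2*X*Z ↦ -2·7·1·0 = 0
  -3*Y**2 ↦ -3·1·0·1 = 0
  3*Y*Z ↦ 3·1·0·0 = 0
Sum: F(7, 0, 0) = (-49) + (0) + (0) + (0) + (0) = -49.
Reducing mod 11: -49 ≡ 6 (mod 11).
Since F(a, b, c) ≡ 6 ≠ 0 (mod 11), P does NOT lie on the curve.


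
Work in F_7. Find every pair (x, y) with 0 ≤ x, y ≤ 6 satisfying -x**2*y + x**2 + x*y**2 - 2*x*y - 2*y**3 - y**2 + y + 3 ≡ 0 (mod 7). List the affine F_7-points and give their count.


Affine F_7-points: {(1, 1), (1, 3), (2, 0), (2, 4), (3, 4), (4, 3), (5, 0)}; count = 7.

For each of the 49 pairs (x, y) ∈ F_7², evaluate f(x, y) mod 7. Record the zeros.
  x = 0: [0↦3, 1↦1, 2↦6, 3↦6, 4↦3, 5↦6, 6↦3]  zeros at y ∈ ∅
  x = 1: [0↦4, 1↦0, 2↦5, 3↦0, 4↦1, 5↦3, 6↦1]  zeros at y ∈ {1, 3}
  x = 2: [0↦0, 1↦6, 2↦2, 3↦4, 4↦0, 5↦6, 6↦3]  zeros at y ∈ {0, 4}
  x = 3: [0↦5, 1↦5, 2↦4, 3↦4, 4↦0, 5↦1, 6↦2]  zeros at y ∈ {4}
  x = 4: [0↦5, 1↦4, 2↦4, 3↦0, 4↦1, 5↦2, 6↦5]  zeros at y ∈ {3}
  x = 5: [0↦0, 1↦3, 2↦2, 3↦6, 4↦3, 5↦2, 6↦5]  zeros at y ∈ {0}
  x = 6: [0↦4, 1↦2, 2↦5, 3↦1, 4↦6, 5↦1, 6↦2]  zeros at y ∈ ∅
Collecting zeros: affine points = {(1, 1), (1, 3), (2, 0), (2, 4), (3, 4), (4, 3), (5, 0)}.
Total count |C(F_7)_aff| = 7.


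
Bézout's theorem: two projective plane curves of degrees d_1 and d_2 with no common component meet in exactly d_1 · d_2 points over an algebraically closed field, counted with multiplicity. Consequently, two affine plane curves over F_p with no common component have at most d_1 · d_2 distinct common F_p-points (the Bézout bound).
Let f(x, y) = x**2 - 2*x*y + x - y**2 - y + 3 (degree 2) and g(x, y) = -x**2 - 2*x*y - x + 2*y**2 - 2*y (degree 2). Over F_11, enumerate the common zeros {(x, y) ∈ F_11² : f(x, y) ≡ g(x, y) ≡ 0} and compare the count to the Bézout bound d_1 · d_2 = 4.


Common zeros: ∅; count = 0; Bézout bound = 4.

deg(f) = 2, deg(g) = 2, so Bézout bound = 4.
Scan x ∈ F_11. For each x, list the y ∈ F_11 with f(x, y) ≡ 0 and those with g(x, y) ≡ 0 (mod 11); the common zeros in that column are the intersection.
  x = 0: f ≡ 0 at y ∈ ∅; g ≡ 0 at y ∈ {0, 1}; common: ∅.
  x = 1: f ≡ 0 at y ∈ ∅; g ≡ 0 at y ∈ ∅; common: ∅.
  x = 2: f ≡ 0 at y ∈ ∅; g ≡ 0 at y ∈ ∅; common: ∅.
  x = 3: f ≡ 0 at y ∈ ∅; g ≡ 0 at y ∈ ∅; common: ∅.
  x = 4: f ≡ 0 at y ∈ ∅; g ≡ 0 at y ∈ ∅; common: ∅.
  x = 5: f ≡ 0 at y ∈ {0}; g ≡ 0 at y ∈ ∅; common: ∅.
  x = 6: f ≡ 0 at y ∈ ∅; g ≡ 0 at y ∈ {3, 4}; common: ∅.
  x = 7: f ≡ 0 at y ∈ ∅; g ≡ 0 at y ∈ {4}; common: ∅.
  x = 8: f ≡ 0 at y ∈ ∅; g ≡ 0 at y ∈ {1, 8}; common: ∅.
  x = 9: f ≡ 0 at y ∈ ∅; g ≡ 0 at y ∈ {3, 7}; common: ∅.
  x = 10: f ≡ 0 at y ∈ ∅; g ≡ 0 at y ∈ {0}; common: ∅.
Collecting: common zeros = ∅, so the count is 0.
Comparison with the Bézout bound: 0 ≤ 4 = deg(f)·deg(g), as expected for curves with no common component (the affine F_11-count falls short of the bound because intersections may lie at infinity, over extension fields, or carry multiplicity).


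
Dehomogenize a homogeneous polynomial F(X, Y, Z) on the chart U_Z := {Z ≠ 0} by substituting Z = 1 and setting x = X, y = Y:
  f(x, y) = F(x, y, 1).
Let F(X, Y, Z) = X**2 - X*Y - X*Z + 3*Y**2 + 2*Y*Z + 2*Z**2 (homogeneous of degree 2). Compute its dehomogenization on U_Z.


f(x, y) = x**2 - x*y - x + 3*y**2 + 2*y + 2

On U_Z we set Z = 1. Each monomial c·X^i·Y^j·Z^k in F becomes c·x^i·y^j·1^k = c·x^i·y^j.
Substituting Z = 1: F(X, Y, 1) = x**2 - x*y - x + 3*y**2 + 2*y + 2.
Note: deg(f) ≤ deg(F) = 2; strict inequality happens when F is divisible by Z (lost terms).


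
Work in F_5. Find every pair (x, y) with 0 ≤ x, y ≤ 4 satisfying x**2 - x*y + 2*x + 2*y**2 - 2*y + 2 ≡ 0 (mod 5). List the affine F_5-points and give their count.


Affine F_5-points: {(1, 0), (1, 4), (2, 0), (2, 2), (3, 2), (3, 3)}; count = 6.

For each of the 25 pairs (x, y) ∈ F_5², evaluate f(x, y) mod 5. Record the zeros.
  x = 0: [0↦2, 1↦2, 2↦1, 3↦4, 4↦1]  zeros at y ∈ ∅
  x = 1: [0↦0, 1↦4, 2↦2, 3↦4, 4↦0]  zeros at y ∈ {0, 4}
  x = 2: [0↦0, 1↦3, 2↦0, 3↦1, 4↦1]  zeros at y ∈ {0, 2}
  x = 3: [0↦2, 1↦4, 2↦0, 3↦0, 4↦4]  zeros at y ∈ {2, 3}
  x = 4: [0↦1, 1↦2, 2↦2, 3↦1, 4↦4]  zeros at y ∈ ∅
Collecting zeros: affine points = {(1, 0), (1, 4), (2, 0), (2, 2), (3, 2), (3, 3)}.
Total count |C(F_5)_aff| = 6.


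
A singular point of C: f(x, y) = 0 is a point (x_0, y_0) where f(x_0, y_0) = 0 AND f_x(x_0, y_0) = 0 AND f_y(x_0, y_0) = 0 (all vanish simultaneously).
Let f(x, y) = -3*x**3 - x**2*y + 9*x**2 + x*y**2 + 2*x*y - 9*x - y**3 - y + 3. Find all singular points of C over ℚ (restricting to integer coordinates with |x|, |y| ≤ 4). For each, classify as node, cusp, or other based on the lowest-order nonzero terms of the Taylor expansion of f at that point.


Singular points: {(1, 0)}; classification: cusp.

Compute partial derivatives:
  f_x = -9*x**2 - 2*x*y + 18*x + y**2 + 2*y - 9.
  f_y = -x**2 + 2*x*y + 2*x - 3*y**2 - 1.
Scan x_0 ∈ {−4, ..., 4}. For each x_0, f_y(x_0, y) is a polynomial in y; find its integer roots y ∈ {−4, ..., 4}, then test f_x and f at those candidates.
  x = -4: f_y(-4, y) = -3*y**2 - 8*y - 25; no integer root y with |y| ≤ 4.
  x = -3: f_y(-3, y) = -3*y**2 - 6*y - 16; no integer root y with |y| ≤ 4.
  x = -2: f_y(-2, y) = -3*y**2 - 4*y - 9; no integer root y with |y| ≤ 4.
  x = -1: f_y(-1, y) = -3*y**2 - 2*y - 4; no integer root y with |y| ≤ 4.
  x = 0: f_y(0, y) = -3*y**2 - 1; no integer root y with |y| ≤ 4.
  x = 1: f_y(1, y) = -3*y**2 + 2*y; vanishes at y ∈ {0}. (1, 0): f_x = 0, f = 0 — SINGULAR.
  x = 2: f_y(2, y) = -3*y**2 + 4*y - 1; vanishes at y ∈ {1}. (2, 1): f_x = -10 ≠ 0.
  x = 3: f_y(3, y) = -3*y**2 + 6*y - 4; no integer root y with |y| ≤ 4.
  x = 4: f_y(4, y) = -3*y**2 + 8*y - 9; no integer root y with |y| ≤ 4.
Only singular point on the grid: (1, 0).
Classify: substitute x = 1 + u, y = 0 + v and expand: f = -3*u**3 - u**2*v + u*v**2 - v**3 + v**2.
No constant or linear terms (consistent with a singular point). Quadratic part: v**2. Cubic part: -3*u**3 - u**2*v + u*v**2 - v**3.
The quadratic part v**2 is a perfect square, so there is a single (double) tangent line v = 0, i.e. y = 0. Restricting the cubic part to that line (v = 0) leaves -3*u**3 ≠ 0, so f is not divisible by v and the branch is v² ≈ 3*u**3 to lowest order — this is a cusp.
Classification: cusp.


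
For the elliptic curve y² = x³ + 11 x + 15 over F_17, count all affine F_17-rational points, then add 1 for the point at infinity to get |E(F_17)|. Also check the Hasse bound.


Affine points = {(0, 7), (0, 10), (4, 2), (4, 15), (5, 5), (5, 12), (6, 5), (6, 12), (13, 3), (13, 14), (15, 6), (15, 11)}; affine count = 12; |E(F_17)| = 13.

Discriminant check: Δ ∝ 4a³ + 27b² = 4·11³ + 27·15² = 4·1331 + 27·225 ≡ 9 (mod 17). Nonzero ⇒ E is nonsingular.
For each x ∈ F_17, compute rhs = x³ + 11·x + 15 mod 17, then count y ∈ F_17 with y² ≡ rhs.
  x = 0: rhs = 15, matching y values: 7, 10 (2 points).
  x = 1: rhs = 10, matching y values: none (0 points).
  x = 2: rhs = 11, matching y values: none (0 points).
  x = 3: rhs = 7, matching y values: none (0 points).
  x = 4: rhs = 4, matching y values: 2, 15 (2 points).
  x = 5: rhs = 8, matching y values: 5, 12 (2 points).
  x = 6: rhs = 8, matching y values: 5, 12 (2 points).
  x = 7: rhs = 10, matching y values: none (0 points).
  x = 8: rhs = 3, matching y values: none (0 points).
  x = 9: rhs = 10, matching y values: none (0 points).
  x = 10: rhs = 3, matching y values: none (0 points).
  x = 11: rhs = 5, matching y values: none (0 points).
  x = 12: rhs = 5, matching y values: none (0 points).
  x = 13: rhs = 9, matching y values: 3, 14 (2 points).
  x = 14: rhs = 6, matching y values: none (0 points).
  x = 15: rhs = 2, matching y values: 6, 11 (2 points).
  x = 16: rhs = 3, matching y values: none (0 points).
Total affine count: 12.
Full point count |E(F_17)| = 12 + 1 = 13.
Hasse bound: |13 − (17+1)| = |-5| = 5 ≤ 2√17 ≈ 8.2462 ✓.


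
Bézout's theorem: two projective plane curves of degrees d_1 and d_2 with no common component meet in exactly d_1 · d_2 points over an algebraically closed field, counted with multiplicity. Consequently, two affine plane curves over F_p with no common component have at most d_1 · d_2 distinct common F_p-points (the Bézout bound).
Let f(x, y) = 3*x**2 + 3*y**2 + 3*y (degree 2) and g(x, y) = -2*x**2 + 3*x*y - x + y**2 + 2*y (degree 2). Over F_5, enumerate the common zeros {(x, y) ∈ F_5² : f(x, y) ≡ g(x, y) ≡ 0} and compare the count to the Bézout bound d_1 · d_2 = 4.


Common zeros: {(0, 0), (2, 2), (3, 2)}; count = 3; Bézout bound = 4.

deg(f) = 2, deg(g) = 2, so Bézout bound = 4.
Scan x ∈ F_5. For each x, list the y ∈ F_5 with f(x, y) ≡ 0 and those with g(x, y) ≡ 0 (mod 5); the common zeros in that column are the intersection.
  x = 0: f ≡ 0 at y ∈ {0, 4}; g ≡ 0 at y ∈ {0, 3}; common: {0}.
  x = 1: f ≡ 0 at y ∈ ∅; g ≡ 0 at y ∈ ∅; common: ∅.
  x = 2: f ≡ 0 at y ∈ {2}; g ≡ 0 at y ∈ {0, 2}; common: {2}.
  x = 3: f ≡ 0 at y ∈ {2}; g ≡ 0 at y ∈ {2}; common: {2}.
  x = 4: f ≡ 0 at y ∈ ∅; g ≡ 0 at y ∈ {3}; common: ∅.
Collecting: common zeros = {(0, 0), (2, 2), (3, 2)}, so the count is 3.
Comparison with the Bézout bound: 3 ≤ 4 = deg(f)·deg(g), as expected for curves with no common component (the affine F_5-count falls short of the bound because intersections may lie at infinity, over extension fields, or carry multiplicity).


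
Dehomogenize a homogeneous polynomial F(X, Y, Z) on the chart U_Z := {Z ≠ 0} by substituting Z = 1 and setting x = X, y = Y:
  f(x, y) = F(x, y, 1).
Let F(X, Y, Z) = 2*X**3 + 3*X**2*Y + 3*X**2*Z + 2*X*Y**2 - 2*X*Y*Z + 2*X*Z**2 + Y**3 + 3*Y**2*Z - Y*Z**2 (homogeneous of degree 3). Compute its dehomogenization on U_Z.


f(x, y) = 2*x**3 + 3*x**2*y + 3*x**2 + 2*x*y**2 - 2*x*y + 2*x + y**3 + 3*y**2 - y

On U_Z we set Z = 1. Each monomial c·X^i·Y^j·Z^k in F becomes c·x^i·y^j·1^k = c·x^i·y^j.
Substituting Z = 1: F(X, Y, 1) = 2*x**3 + 3*x**2*y + 3*x**2 + 2*x*y**2 - 2*x*y + 2*x + y**3 + 3*y**2 - y.
Note: deg(f) ≤ deg(F) = 3; strict inequality happens when F is divisible by Z (lost terms).


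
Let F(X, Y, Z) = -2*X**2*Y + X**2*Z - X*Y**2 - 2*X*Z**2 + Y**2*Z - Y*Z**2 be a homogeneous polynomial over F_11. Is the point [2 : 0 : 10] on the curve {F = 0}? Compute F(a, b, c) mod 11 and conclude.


F(2,0,10) ≡ 3 (mod 11); P is NOT on the curve.

Evaluate F(2, 0, 10) term-by-term (mod 11).
  -2*X**2*Y ↦ -2·4·0·1 = 0
  X**2*Z ↦ 1·4·1·10 = 40
  -X*Y**2 ↦ -1·2·0·1 = 0
  -2*X*Z**2 ↦ -2·2·1·100 = -400
  Y**2*Z ↦ 1·1·0·10 = 0
  -Y*Z**2 ↦ -1·1·0·100 = 0
Sum: F(2, 0, 10) = (0) + (40) + (0) + (-400) + (0) + (0) = -360.
Reducing mod 11: -360 ≡ 3 (mod 11).
Since F(a, b, c) ≡ 3 ≠ 0 (mod 11), P does NOT lie on the curve.


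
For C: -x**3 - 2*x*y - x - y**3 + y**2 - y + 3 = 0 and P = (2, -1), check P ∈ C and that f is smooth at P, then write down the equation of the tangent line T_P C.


Tangent line at P: -11*x - 10*y + 12 = 0.

Step 1: f(2, -1) = 0, so P lies on C.
Step 2: partial derivatives
  f_x(x, y) = -3*x**2 - 2*y - 1, f_y(x, y) = -2*x - 3*y**2 + 2*y - 1.
  f_x(P) = -11, f_y(P) = -10 (gradient nonzero, so P is smooth).
Step 3: tangent line at P: -11·(x − 2) + -10·(y − -1) = 0.
Expanding: -11*x - 10*y + 12 = 0.


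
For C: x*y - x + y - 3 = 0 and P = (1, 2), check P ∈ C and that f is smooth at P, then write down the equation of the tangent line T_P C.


Tangent line at P: x + 2*y - 5 = 0.

Step 1: f(1, 2) = 0, so P lies on C.
Step 2: partial derivatives
  f_x(x, y) = y - 1, f_y(x, y) = x + 1.
  f_x(P) = 1, f_y(P) = 2 (gradient nonzero, so P is smooth).
Step 3: tangent line at P: 1·(x − 1) + 2·(y − 2) = 0.
Expanding: x + 2*y - 5 = 0.


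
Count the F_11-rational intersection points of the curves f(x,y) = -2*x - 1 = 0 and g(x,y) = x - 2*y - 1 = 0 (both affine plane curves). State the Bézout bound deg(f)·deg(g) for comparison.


Common zeros: {(5, 2)}; count = 1; Bézout bound = 1.

deg(f) = 1, deg(g) = 1, so Bézout bound = 1.
Scan x ∈ F_11. For each x, list the y ∈ F_11 with f(x, y) ≡ 0 and those with g(x, y) ≡ 0 (mod 11); the common zeros in that column are the intersection.
  x = 0: f ≡ 0 at y ∈ ∅; g ≡ 0 at y ∈ {5}; common: ∅.
  x = 1: f ≡ 0 at y ∈ ∅; g ≡ 0 at y ∈ {0}; common: ∅.
  x = 2: f ≡ 0 at y ∈ ∅; g ≡ 0 at y ∈ {6}; common: ∅.
  x = 3: f ≡ 0 at y ∈ ∅; g ≡ 0 at y ∈ {1}; common: ∅.
  x = 4: f ≡ 0 at y ∈ ∅; g ≡ 0 at y ∈ {7}; common: ∅.
  x = 5: f ≡ 0 at y ∈ {0, 1, 2, 3, 4, 5, 6, 7, 8, 9, 10}; g ≡ 0 at y ∈ {2}; common: {2}.
  x = 6: f ≡ 0 at y ∈ ∅; g ≡ 0 at y ∈ {8}; common: ∅.
  x = 7: f ≡ 0 at y ∈ ∅; g ≡ 0 at y ∈ {3}; common: ∅.
  x = 8: f ≡ 0 at y ∈ ∅; g ≡ 0 at y ∈ {9}; common: ∅.
  x = 9: f ≡ 0 at y ∈ ∅; g ≡ 0 at y ∈ {4}; common: ∅.
  x = 10: f ≡ 0 at y ∈ ∅; g ≡ 0 at y ∈ {10}; common: ∅.
Collecting: common zeros = {(5, 2)}, so the count is 1.
Comparison with the Bézout bound: 1 ≤ 1 = deg(f)·deg(g), as expected for curves with no common component (the bound is attained).


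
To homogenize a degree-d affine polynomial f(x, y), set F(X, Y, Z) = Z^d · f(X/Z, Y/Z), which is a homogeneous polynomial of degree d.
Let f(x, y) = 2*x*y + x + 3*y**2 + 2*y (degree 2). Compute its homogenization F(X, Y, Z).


F(X, Y, Z) = 2*X*Y + X*Z + 3*Y**2 + 2*Y*Z

deg(f) = 2.
Substitute x = X/Z, y = Y/Z into f, then multiply by Z^2.
  monomial 2·x^1·y^1 ↦ 2·X^1·Y^1·Z^0.
  monomial 1·x^1·y^0 ↦ 1·X^1·Y^0·Z^1.
  monomial 3·x^0·y^2 ↦ 3·X^0·Y^2·Z^0.
  monomial 2·x^0·y^1 ↦ 2·X^0·Y^1·Z^1.
Collecting: F(X, Y, Z) = 2*X*Y + X*Z + 3*Y**2 + 2*Y*Z.


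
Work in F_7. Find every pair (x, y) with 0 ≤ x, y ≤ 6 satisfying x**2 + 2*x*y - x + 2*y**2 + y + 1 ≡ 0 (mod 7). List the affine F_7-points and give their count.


Affine F_7-points: {(0, 5), (1, 3), (1, 6), (2, 2), (2, 6), (3, 0), (5, 0), (5, 5)}; count = 8.

For each of the 49 pairs (x, y) ∈ F_7², evaluate f(x, y) mod 7. Record the zeros.
  x = 0: [0↦1, 1↦4, 2↦4, 3↦1, 4↦2, 5↦0, 6↦2]  zeros at y ∈ {5}
  x = 1: [0↦1, 1↦6, 2↦1, 3↦0, 4↦3, 5↦3, 6↦0]  zeros at y ∈ {3, 6}
  x = 2: [0↦3, 1↦3, 2↦0, 3↦1, 4↦6, 5↦1, 6↦0]  zeros at y ∈ {2, 6}
  x = 3: [0↦0, 1↦2, 2↦1, 3↦4, 4↦4, 5↦1, 6↦2]  zeros at y ∈ {0}
  x = 4: [0↦6, 1↦3, 2↦4, 3↦2, 4↦4, 5↦3, 6↦6]  zeros at y ∈ ∅
  x = 5: [0↦0, 1↦6, 2↦2, 3↦2, 4↦6, 5↦0, 6↦5]  zeros at y ∈ {0, 5}
  x = 6: [0↦3, 1↦4, 2↦2, 3↦4, 4↦3, 5↦6, 6↦6]  zeros at y ∈ ∅
Collecting zeros: affine points = {(0, 5), (1, 3), (1, 6), (2, 2), (2, 6), (3, 0), (5, 0), (5, 5)}.
Total count |C(F_7)_aff| = 8.


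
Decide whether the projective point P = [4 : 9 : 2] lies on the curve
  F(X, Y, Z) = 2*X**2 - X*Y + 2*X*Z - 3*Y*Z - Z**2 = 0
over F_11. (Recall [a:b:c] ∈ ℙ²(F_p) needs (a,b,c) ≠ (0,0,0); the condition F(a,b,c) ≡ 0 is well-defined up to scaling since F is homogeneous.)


F(4,9,2) ≡ 9 (mod 11); P is NOT on the curve.

Evaluate F(4, 9, 2) term-by-term (mod 11).
  2*X**2 ↦ 2·16·1·1 = 32
  -X*Y ↦ -1·4·9·1 = -36
  2*X*Z ↦ 2·4·1·2 = 16
  -3*Y*Z ↦ -3·1·9·2 = -54
  -Z**2 ↦ -1·1·1·4 = -4
Sum: F(4, 9, 2) = (32) + (-36) + (16) + (-54) + (-4) = -46.
Reducing mod 11: -46 ≡ 9 (mod 11).
Since F(a, b, c) ≡ 9 ≠ 0 (mod 11), P does NOT lie on the curve.


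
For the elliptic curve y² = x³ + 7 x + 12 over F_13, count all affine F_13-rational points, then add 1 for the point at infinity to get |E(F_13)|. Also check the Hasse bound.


Affine points = {(0, 5), (0, 8), (4, 0), (5, 4), (5, 9), (6, 6), (6, 7), (7, 1), (7, 12), (10, 4), (10, 9), (11, 4), (11, 9), (12, 2), (12, 11)}; affine count = 15; |E(F_13)| = 16.

Discriminant check: Δ ∝ 4a³ + 27b² = 4·7³ + 27·12² = 4·343 + 27·144 ≡ 8 (mod 13). Nonzero ⇒ E is nonsingular.
For each x ∈ F_13, compute rhs = x³ + 7·x + 12 mod 13, then count y ∈ F_13 with y² ≡ rhs.
  x = 0: rhs = 12, matching y values: 5, 8 (2 points).
  x = 1: rhs = 7, matching y values: none (0 points).
  x = 2: rhs = 8, matching y values: none (0 points).
  x = 3: rhs = 8, matching y values: none (0 points).
  x = 4: rhs = 0, matching y values: 0 (1 points).
  x = 5: rhs = 3, matching y values: 4, 9 (2 points).
  x = 6: rhs = 10, matching y values: 6, 7 (2 points).
  x = 7: rhs = 1, matching y values: 1, 12 (2 points).
  x = 8: rhs = 8, matching y values: none (0 points).
  x = 9: rhs = 11, matching y values: none (0 points).
  x = 10: rhs = 3, matching y values: 4, 9 (2 points).
  x = 11: rhs = 3, matching y values: 4, 9 (2 points).
  x = 12: rhs = 4, matching y values: 2, 11 (2 points).
Total affine count: 15.
Full point count |E(F_13)| = 15 + 1 = 16.
Hasse bound: |16 − (13+1)| = |2| = 2 ≤ 2√13 ≈ 7.2111 ✓.
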